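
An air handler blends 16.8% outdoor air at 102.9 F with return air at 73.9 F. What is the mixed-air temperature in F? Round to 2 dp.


T_mix = 73.9 + (16.8/100)*(102.9-73.9) = 78.77 F

78.77 F


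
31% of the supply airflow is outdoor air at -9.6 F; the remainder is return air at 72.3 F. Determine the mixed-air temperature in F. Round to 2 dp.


T_mix = 0.31*(-9.6) + 0.69*72.3 = 46.91 F

46.91 F


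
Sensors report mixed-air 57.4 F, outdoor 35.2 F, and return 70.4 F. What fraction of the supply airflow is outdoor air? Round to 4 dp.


frac = (57.4 - 70.4) / (35.2 - 70.4) = 0.3693

0.3693


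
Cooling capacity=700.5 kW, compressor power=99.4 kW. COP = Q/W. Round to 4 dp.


COP = 700.5 / 99.4 = 7.0473

7.0473


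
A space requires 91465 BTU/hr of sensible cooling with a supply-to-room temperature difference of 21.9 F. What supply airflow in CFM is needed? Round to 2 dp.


CFM = 91465 / (1.08 * 21.9) = 3867.11

3867.11 CFM


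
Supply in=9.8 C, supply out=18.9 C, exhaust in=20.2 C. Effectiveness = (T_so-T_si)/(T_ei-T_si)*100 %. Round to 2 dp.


eff = (18.9-9.8)/(20.2-9.8)*100 = 87.50 %

87.50 %


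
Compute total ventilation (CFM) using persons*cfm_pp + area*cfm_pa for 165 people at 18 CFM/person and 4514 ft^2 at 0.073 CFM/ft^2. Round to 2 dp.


Total = 165*18 + 4514*0.073 = 3299.52 CFM

3299.52 CFM


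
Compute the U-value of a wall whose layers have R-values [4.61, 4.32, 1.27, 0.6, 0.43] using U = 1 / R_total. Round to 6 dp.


R_total = 4.61 + 4.32 + 1.27 + 0.6 + 0.43 = 11.23
U = 1/11.23 = 0.089047

0.089047


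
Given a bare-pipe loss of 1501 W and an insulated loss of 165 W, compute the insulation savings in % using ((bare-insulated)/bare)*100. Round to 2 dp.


Savings = ((1501-165)/1501)*100 = 89.01 %

89.01 %


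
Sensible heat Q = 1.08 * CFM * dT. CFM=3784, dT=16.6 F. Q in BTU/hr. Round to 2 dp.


Q = 1.08 * 3784 * 16.6 = 67839.55 BTU/hr

67839.55 BTU/hr


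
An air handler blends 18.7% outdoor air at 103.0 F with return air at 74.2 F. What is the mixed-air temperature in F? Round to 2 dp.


T_mix = 74.2 + (18.7/100)*(103.0-74.2) = 79.59 F

79.59 F


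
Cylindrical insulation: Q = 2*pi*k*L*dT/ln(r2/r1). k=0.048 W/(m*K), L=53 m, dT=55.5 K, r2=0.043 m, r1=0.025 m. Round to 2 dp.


Q = 2*pi*0.048*53*55.5/ln(0.043/0.025) = 1635.80 W

1635.80 W


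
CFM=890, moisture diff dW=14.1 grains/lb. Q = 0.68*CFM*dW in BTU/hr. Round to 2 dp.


Q = 0.68 * 890 * 14.1 = 8533.32 BTU/hr

8533.32 BTU/hr


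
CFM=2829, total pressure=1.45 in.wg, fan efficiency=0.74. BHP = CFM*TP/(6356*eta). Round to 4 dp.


BHP = 2829 * 1.45 / (6356 * 0.74) = 0.8721 hp

0.8721 hp


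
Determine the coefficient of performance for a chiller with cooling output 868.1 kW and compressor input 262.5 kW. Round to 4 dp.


COP = 868.1 / 262.5 = 3.3070

3.3070


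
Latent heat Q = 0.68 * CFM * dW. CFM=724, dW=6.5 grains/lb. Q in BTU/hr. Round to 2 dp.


Q = 0.68 * 724 * 6.5 = 3200.08 BTU/hr

3200.08 BTU/hr


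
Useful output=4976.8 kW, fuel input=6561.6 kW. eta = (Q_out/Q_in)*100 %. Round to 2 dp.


eta = (4976.8/6561.6)*100 = 75.85 %

75.85 %


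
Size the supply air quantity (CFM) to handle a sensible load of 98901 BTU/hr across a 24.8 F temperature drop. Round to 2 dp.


CFM = 98901 / (1.08 * 24.8) = 3692.54

3692.54 CFM


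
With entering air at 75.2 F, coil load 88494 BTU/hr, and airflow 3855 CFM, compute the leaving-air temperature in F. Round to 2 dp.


dT = 88494/(1.08*3855) = 21.2552
T_leave = 75.2 - 21.2552 = 53.94 F

53.94 F


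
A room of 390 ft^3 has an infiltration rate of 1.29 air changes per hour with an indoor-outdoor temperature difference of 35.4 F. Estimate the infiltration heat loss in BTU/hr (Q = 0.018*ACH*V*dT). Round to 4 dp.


Q = 0.018 * 1.29 * 390 * 35.4 = 320.5753 BTU/hr

320.5753 BTU/hr


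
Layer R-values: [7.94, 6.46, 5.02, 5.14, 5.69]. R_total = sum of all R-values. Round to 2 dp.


R_total = 7.94 + 6.46 + 5.02 + 5.14 + 5.69 = 30.25

30.25


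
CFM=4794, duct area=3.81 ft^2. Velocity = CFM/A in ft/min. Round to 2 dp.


V = 4794 / 3.81 = 1258.27 ft/min

1258.27 ft/min


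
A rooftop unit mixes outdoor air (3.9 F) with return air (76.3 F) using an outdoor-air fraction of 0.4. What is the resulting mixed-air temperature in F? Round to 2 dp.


T_mix = 0.4*3.9 + 0.6*76.3 = 47.34 F

47.34 F


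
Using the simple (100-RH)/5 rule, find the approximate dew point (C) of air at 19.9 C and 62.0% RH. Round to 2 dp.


Td = 19.9 - (100-62.0)/5 = 12.30 C

12.30 C


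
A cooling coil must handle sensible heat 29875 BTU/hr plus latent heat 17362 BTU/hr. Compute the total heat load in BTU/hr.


Qt = 29875 + 17362 = 47237 BTU/hr

47237 BTU/hr


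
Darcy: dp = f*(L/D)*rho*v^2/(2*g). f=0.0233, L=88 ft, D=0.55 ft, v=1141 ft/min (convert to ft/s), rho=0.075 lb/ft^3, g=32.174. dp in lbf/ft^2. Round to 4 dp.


v_fps = 1141/60 = 19.0167 ft/s
dp = 0.0233*(88/0.55)*0.075*19.0167^2/(2*32.174) = 1.5713 lbf/ft^2

1.5713 lbf/ft^2


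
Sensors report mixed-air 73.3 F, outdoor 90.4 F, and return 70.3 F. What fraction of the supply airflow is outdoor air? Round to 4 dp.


frac = (73.3 - 70.3) / (90.4 - 70.3) = 0.1493

0.1493


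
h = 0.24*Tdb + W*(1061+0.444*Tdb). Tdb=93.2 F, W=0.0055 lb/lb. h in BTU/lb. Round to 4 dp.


h = 0.24*93.2 + 0.0055*(1061+0.444*93.2) = 28.4311 BTU/lb

28.4311 BTU/lb


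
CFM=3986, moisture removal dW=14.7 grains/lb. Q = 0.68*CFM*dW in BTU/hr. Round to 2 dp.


Q = 0.68 * 3986 * 14.7 = 39844.06 BTU/hr

39844.06 BTU/hr


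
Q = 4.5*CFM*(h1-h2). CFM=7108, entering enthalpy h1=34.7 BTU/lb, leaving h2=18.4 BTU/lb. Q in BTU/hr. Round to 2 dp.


Q = 4.5 * 7108 * (34.7 - 18.4) = 521371.80 BTU/hr

521371.80 BTU/hr


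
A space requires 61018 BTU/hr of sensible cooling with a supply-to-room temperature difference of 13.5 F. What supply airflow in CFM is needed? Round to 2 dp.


CFM = 61018 / (1.08 * 13.5) = 4185.05

4185.05 CFM


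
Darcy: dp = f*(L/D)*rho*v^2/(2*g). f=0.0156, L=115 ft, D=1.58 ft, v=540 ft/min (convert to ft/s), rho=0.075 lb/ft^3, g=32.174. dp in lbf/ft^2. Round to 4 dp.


v_fps = 540/60 = 9.0 ft/s
dp = 0.0156*(115/1.58)*0.075*9.0^2/(2*32.174) = 0.1072 lbf/ft^2

0.1072 lbf/ft^2


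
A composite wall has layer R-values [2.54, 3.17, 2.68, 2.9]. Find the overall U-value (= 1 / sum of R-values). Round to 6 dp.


R_total = 2.54 + 3.17 + 2.68 + 2.9 = 11.29
U = 1/11.29 = 0.088574

0.088574


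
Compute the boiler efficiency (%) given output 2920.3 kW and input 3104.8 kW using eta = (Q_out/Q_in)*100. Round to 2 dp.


eta = (2920.3/3104.8)*100 = 94.06 %

94.06 %


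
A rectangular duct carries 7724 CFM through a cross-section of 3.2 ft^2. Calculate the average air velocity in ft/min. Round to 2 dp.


V = 7724 / 3.2 = 2413.75 ft/min

2413.75 ft/min


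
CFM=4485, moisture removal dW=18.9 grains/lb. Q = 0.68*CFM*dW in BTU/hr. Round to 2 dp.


Q = 0.68 * 4485 * 18.9 = 57641.22 BTU/hr

57641.22 BTU/hr


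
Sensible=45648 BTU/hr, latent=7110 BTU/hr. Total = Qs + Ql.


Qt = 45648 + 7110 = 52758 BTU/hr

52758 BTU/hr


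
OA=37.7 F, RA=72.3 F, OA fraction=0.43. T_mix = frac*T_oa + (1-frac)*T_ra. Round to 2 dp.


T_mix = 0.43*37.7 + 0.57*72.3 = 57.42 F

57.42 F


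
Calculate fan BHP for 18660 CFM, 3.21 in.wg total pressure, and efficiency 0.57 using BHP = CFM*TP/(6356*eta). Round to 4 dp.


BHP = 18660 * 3.21 / (6356 * 0.57) = 16.5332 hp

16.5332 hp


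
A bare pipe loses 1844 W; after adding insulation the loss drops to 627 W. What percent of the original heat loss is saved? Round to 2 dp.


Savings = ((1844-627)/1844)*100 = 66.00 %

66.00 %


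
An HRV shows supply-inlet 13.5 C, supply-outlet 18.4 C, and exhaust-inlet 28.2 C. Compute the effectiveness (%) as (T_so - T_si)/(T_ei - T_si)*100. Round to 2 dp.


eff = (18.4-13.5)/(28.2-13.5)*100 = 33.33 %

33.33 %


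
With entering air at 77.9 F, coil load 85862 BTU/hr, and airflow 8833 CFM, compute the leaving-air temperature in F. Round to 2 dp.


dT = 85862/(1.08*8833) = 9.0005
T_leave = 77.9 - 9.0005 = 68.90 F

68.90 F


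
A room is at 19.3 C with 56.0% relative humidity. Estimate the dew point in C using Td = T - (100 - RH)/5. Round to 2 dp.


Td = 19.3 - (100-56.0)/5 = 10.50 C

10.50 C


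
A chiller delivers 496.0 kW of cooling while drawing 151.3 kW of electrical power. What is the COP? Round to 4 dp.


COP = 496.0 / 151.3 = 3.2783

3.2783


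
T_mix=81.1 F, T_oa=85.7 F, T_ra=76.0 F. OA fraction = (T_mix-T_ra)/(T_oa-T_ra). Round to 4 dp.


frac = (81.1 - 76.0) / (85.7 - 76.0) = 0.5258

0.5258


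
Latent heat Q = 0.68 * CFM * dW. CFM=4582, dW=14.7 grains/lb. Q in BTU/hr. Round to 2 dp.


Q = 0.68 * 4582 * 14.7 = 45801.67 BTU/hr

45801.67 BTU/hr


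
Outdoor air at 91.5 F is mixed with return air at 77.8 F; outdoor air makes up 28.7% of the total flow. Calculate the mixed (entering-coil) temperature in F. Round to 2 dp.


T_mix = 77.8 + (28.7/100)*(91.5-77.8) = 81.73 F

81.73 F


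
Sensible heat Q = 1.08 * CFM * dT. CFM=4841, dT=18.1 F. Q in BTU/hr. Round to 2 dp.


Q = 1.08 * 4841 * 18.1 = 94631.87 BTU/hr

94631.87 BTU/hr


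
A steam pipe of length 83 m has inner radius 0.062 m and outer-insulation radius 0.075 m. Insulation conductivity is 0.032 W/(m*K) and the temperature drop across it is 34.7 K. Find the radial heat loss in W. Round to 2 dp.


Q = 2*pi*0.032*83*34.7/ln(0.075/0.062) = 3042.12 W

3042.12 W


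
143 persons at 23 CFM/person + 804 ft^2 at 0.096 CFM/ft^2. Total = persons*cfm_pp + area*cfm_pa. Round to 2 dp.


Total = 143*23 + 804*0.096 = 3366.18 CFM

3366.18 CFM


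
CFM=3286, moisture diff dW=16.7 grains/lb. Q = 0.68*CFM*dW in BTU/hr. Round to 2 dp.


Q = 0.68 * 3286 * 16.7 = 37315.82 BTU/hr

37315.82 BTU/hr


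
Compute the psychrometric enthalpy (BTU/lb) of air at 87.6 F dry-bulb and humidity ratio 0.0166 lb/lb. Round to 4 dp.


h = 0.24*87.6 + 0.0166*(1061+0.444*87.6) = 39.2822 BTU/lb

39.2822 BTU/lb


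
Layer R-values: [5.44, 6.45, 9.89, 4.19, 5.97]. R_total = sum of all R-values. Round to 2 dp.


R_total = 5.44 + 6.45 + 9.89 + 4.19 + 5.97 = 31.94

31.94


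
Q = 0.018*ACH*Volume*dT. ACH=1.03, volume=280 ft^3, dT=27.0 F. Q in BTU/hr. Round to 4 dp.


Q = 0.018 * 1.03 * 280 * 27.0 = 140.1624 BTU/hr

140.1624 BTU/hr


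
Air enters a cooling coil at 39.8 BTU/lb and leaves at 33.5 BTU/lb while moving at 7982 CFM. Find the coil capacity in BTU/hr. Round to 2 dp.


Q = 4.5 * 7982 * (39.8 - 33.5) = 226289.70 BTU/hr

226289.70 BTU/hr


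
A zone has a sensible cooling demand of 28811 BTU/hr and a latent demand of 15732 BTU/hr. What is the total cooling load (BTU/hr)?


Qt = 28811 + 15732 = 44543 BTU/hr

44543 BTU/hr


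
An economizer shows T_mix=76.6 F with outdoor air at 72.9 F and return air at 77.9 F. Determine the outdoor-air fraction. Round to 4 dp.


frac = (76.6 - 77.9) / (72.9 - 77.9) = 0.2600

0.2600


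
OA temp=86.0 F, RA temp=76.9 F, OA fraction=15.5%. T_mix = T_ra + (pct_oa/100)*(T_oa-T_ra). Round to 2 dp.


T_mix = 76.9 + (15.5/100)*(86.0-76.9) = 78.31 F

78.31 F


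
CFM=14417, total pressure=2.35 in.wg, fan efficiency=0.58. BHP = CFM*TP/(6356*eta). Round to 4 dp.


BHP = 14417 * 2.35 / (6356 * 0.58) = 9.1903 hp

9.1903 hp


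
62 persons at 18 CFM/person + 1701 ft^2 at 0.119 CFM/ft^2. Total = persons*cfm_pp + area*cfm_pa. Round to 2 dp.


Total = 62*18 + 1701*0.119 = 1318.42 CFM

1318.42 CFM


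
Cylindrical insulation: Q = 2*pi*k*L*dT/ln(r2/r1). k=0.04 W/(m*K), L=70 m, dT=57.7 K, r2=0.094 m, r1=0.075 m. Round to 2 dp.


Q = 2*pi*0.04*70*57.7/ln(0.094/0.075) = 4495.49 W

4495.49 W


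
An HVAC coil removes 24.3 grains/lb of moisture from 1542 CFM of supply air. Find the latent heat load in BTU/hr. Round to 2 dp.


Q = 0.68 * 1542 * 24.3 = 25480.01 BTU/hr

25480.01 BTU/hr


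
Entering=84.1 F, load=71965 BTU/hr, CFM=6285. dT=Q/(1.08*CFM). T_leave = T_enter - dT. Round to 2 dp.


dT = 71965/(1.08*6285) = 10.6021
T_leave = 84.1 - 10.6021 = 73.50 F

73.50 F


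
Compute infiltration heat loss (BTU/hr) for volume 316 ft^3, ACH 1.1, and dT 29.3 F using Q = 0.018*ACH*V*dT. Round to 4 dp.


Q = 0.018 * 1.1 * 316 * 29.3 = 183.3242 BTU/hr

183.3242 BTU/hr


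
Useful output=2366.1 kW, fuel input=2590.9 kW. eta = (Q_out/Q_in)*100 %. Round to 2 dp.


eta = (2366.1/2590.9)*100 = 91.32 %

91.32 %


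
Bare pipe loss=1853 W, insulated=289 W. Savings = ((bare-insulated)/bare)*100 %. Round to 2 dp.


Savings = ((1853-289)/1853)*100 = 84.40 %

84.40 %


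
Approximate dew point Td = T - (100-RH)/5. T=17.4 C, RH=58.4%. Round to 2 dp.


Td = 17.4 - (100-58.4)/5 = 9.08 C

9.08 C


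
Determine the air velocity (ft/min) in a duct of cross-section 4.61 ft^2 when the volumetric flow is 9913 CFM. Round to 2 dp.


V = 9913 / 4.61 = 2150.33 ft/min

2150.33 ft/min


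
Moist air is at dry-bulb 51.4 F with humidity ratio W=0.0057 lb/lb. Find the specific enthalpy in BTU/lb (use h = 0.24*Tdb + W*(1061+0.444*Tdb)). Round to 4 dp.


h = 0.24*51.4 + 0.0057*(1061+0.444*51.4) = 18.5138 BTU/lb

18.5138 BTU/lb


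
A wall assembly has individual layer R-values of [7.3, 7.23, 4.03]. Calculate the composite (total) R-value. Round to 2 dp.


R_total = 7.3 + 7.23 + 4.03 = 18.56

18.56


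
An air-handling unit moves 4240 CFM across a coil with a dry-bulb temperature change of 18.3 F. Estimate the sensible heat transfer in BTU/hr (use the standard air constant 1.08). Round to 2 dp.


Q = 1.08 * 4240 * 18.3 = 83799.36 BTU/hr

83799.36 BTU/hr


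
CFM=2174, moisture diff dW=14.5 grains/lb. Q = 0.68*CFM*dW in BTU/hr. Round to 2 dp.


Q = 0.68 * 2174 * 14.5 = 21435.64 BTU/hr

21435.64 BTU/hr


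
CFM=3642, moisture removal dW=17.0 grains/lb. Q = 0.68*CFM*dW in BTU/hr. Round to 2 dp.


Q = 0.68 * 3642 * 17.0 = 42101.52 BTU/hr

42101.52 BTU/hr


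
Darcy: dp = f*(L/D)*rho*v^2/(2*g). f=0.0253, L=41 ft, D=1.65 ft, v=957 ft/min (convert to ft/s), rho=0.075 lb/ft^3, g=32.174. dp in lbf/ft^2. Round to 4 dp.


v_fps = 957/60 = 15.95 ft/s
dp = 0.0253*(41/1.65)*0.075*15.95^2/(2*32.174) = 0.1864 lbf/ft^2

0.1864 lbf/ft^2


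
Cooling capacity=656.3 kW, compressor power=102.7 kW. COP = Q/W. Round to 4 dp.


COP = 656.3 / 102.7 = 6.3905

6.3905


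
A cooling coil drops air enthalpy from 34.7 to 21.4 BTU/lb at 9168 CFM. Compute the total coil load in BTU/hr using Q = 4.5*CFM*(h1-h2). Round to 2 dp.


Q = 4.5 * 9168 * (34.7 - 21.4) = 548704.80 BTU/hr

548704.80 BTU/hr


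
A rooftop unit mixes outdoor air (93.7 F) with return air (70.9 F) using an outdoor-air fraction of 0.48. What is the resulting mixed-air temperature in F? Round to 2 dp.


T_mix = 0.48*93.7 + 0.52*70.9 = 81.84 F

81.84 F


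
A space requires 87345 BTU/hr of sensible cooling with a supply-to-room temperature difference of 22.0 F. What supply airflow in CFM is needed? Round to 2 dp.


CFM = 87345 / (1.08 * 22.0) = 3676.14

3676.14 CFM


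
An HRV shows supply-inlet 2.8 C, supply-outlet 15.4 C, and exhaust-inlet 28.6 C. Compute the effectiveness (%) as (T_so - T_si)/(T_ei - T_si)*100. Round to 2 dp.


eff = (15.4-2.8)/(28.6-2.8)*100 = 48.84 %

48.84 %


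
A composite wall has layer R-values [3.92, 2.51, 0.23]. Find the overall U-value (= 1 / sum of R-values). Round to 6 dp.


R_total = 3.92 + 2.51 + 0.23 = 6.66
U = 1/6.66 = 0.150150

0.150150


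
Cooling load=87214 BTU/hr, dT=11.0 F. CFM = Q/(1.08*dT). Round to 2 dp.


CFM = 87214 / (1.08 * 11.0) = 7341.25

7341.25 CFM


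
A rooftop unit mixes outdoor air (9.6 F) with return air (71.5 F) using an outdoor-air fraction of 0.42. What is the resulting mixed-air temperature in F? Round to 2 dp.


T_mix = 0.42*9.6 + 0.58*71.5 = 45.50 F

45.50 F


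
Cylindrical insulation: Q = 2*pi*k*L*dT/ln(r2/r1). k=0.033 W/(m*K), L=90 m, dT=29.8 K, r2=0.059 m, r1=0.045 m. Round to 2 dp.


Q = 2*pi*0.033*90*29.8/ln(0.059/0.045) = 2052.98 W

2052.98 W


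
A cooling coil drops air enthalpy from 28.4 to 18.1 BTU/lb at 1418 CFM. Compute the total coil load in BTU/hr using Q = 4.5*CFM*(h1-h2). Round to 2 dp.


Q = 4.5 * 1418 * (28.4 - 18.1) = 65724.30 BTU/hr

65724.30 BTU/hr


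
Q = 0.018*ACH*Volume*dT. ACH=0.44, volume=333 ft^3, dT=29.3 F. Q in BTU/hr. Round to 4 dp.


Q = 0.018 * 0.44 * 333 * 29.3 = 77.2746 BTU/hr

77.2746 BTU/hr


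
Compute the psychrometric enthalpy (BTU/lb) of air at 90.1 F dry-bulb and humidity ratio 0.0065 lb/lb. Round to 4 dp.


h = 0.24*90.1 + 0.0065*(1061+0.444*90.1) = 28.7805 BTU/lb

28.7805 BTU/lb


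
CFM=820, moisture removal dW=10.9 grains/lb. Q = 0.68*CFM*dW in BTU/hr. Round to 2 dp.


Q = 0.68 * 820 * 10.9 = 6077.84 BTU/hr

6077.84 BTU/hr


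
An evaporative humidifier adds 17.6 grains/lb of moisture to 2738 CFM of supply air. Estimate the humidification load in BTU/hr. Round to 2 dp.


Q = 0.68 * 2738 * 17.6 = 32768.38 BTU/hr

32768.38 BTU/hr


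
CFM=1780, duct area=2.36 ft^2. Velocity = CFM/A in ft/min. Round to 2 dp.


V = 1780 / 2.36 = 754.24 ft/min

754.24 ft/min


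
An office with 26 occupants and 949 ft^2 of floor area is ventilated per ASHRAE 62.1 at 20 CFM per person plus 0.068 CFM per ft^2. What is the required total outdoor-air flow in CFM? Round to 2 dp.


Total = 26*20 + 949*0.068 = 584.53 CFM

584.53 CFM


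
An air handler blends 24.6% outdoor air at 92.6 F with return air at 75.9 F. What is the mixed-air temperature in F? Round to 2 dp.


T_mix = 75.9 + (24.6/100)*(92.6-75.9) = 80.01 F

80.01 F


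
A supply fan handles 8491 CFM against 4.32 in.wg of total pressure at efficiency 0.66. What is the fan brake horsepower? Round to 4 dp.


BHP = 8491 * 4.32 / (6356 * 0.66) = 8.7441 hp

8.7441 hp


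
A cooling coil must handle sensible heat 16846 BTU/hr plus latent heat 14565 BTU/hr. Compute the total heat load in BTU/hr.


Qt = 16846 + 14565 = 31411 BTU/hr

31411 BTU/hr


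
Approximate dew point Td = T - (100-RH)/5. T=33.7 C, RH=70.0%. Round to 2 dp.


Td = 33.7 - (100-70.0)/5 = 27.70 C

27.70 C


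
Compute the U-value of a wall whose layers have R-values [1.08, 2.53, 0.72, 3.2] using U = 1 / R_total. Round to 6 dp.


R_total = 1.08 + 2.53 + 0.72 + 3.2 = 7.53
U = 1/7.53 = 0.132802

0.132802


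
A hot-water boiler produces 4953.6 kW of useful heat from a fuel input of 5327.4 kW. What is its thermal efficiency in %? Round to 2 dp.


eta = (4953.6/5327.4)*100 = 92.98 %

92.98 %


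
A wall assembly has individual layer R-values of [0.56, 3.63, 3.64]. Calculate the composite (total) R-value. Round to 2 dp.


R_total = 0.56 + 3.63 + 3.64 = 7.83

7.83


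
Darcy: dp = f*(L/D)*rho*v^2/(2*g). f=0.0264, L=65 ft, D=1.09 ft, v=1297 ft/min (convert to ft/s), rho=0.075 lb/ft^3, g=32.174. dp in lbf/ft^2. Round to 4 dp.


v_fps = 1297/60 = 21.6167 ft/s
dp = 0.0264*(65/1.09)*0.075*21.6167^2/(2*32.174) = 0.8574 lbf/ft^2

0.8574 lbf/ft^2


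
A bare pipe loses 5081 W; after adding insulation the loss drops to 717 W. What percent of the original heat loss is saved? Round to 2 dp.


Savings = ((5081-717)/5081)*100 = 85.89 %

85.89 %


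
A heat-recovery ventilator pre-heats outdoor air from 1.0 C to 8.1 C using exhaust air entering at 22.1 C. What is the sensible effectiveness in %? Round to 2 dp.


eff = (8.1-1.0)/(22.1-1.0)*100 = 33.65 %

33.65 %


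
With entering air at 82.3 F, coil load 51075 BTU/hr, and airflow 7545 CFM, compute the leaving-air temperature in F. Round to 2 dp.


dT = 51075/(1.08*7545) = 6.2679
T_leave = 82.3 - 6.2679 = 76.03 F

76.03 F


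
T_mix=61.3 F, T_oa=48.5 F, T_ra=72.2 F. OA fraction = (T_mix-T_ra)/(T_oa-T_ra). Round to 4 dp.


frac = (61.3 - 72.2) / (48.5 - 72.2) = 0.4599

0.4599


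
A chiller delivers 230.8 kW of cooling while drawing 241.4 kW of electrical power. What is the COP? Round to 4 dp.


COP = 230.8 / 241.4 = 0.9561

0.9561


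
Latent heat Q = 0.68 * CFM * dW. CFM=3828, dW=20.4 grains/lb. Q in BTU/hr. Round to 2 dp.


Q = 0.68 * 3828 * 20.4 = 53102.02 BTU/hr

53102.02 BTU/hr


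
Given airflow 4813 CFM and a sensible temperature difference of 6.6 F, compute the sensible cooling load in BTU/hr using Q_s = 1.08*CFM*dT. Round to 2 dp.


Q = 1.08 * 4813 * 6.6 = 34307.06 BTU/hr

34307.06 BTU/hr


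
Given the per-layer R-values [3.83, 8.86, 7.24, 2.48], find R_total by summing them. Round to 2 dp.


R_total = 3.83 + 8.86 + 7.24 + 2.48 = 22.41

22.41


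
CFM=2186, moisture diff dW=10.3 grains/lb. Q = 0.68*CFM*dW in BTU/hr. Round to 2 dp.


Q = 0.68 * 2186 * 10.3 = 15310.74 BTU/hr

15310.74 BTU/hr


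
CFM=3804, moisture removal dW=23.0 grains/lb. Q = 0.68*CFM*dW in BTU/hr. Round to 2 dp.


Q = 0.68 * 3804 * 23.0 = 59494.56 BTU/hr

59494.56 BTU/hr


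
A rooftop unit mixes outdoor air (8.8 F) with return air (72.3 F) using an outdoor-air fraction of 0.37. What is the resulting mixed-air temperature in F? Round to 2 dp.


T_mix = 0.37*8.8 + 0.63*72.3 = 48.81 F

48.81 F


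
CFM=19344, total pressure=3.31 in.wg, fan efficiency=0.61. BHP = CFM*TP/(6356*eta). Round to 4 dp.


BHP = 19344 * 3.31 / (6356 * 0.61) = 16.5143 hp

16.5143 hp


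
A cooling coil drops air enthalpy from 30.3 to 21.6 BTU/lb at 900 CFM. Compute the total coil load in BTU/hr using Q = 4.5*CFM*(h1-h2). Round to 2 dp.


Q = 4.5 * 900 * (30.3 - 21.6) = 35235.00 BTU/hr

35235.00 BTU/hr


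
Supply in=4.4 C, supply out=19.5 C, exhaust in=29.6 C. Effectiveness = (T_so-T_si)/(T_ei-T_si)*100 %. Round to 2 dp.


eff = (19.5-4.4)/(29.6-4.4)*100 = 59.92 %

59.92 %


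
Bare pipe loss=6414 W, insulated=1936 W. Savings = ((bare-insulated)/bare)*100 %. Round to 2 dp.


Savings = ((6414-1936)/6414)*100 = 69.82 %

69.82 %


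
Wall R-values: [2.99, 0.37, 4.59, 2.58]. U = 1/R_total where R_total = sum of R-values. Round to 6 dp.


R_total = 2.99 + 0.37 + 4.59 + 2.58 = 10.53
U = 1/10.53 = 0.094967

0.094967


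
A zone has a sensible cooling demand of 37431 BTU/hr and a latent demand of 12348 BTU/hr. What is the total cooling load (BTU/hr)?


Qt = 37431 + 12348 = 49779 BTU/hr

49779 BTU/hr


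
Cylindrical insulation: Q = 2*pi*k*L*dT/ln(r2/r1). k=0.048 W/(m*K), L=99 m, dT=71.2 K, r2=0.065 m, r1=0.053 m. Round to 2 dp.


Q = 2*pi*0.048*99*71.2/ln(0.065/0.053) = 10416.05 W

10416.05 W


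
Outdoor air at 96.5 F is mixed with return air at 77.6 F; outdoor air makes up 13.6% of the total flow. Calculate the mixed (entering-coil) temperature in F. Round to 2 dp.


T_mix = 77.6 + (13.6/100)*(96.5-77.6) = 80.17 F

80.17 F


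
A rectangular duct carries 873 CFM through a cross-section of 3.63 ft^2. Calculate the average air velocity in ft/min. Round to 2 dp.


V = 873 / 3.63 = 240.50 ft/min

240.50 ft/min


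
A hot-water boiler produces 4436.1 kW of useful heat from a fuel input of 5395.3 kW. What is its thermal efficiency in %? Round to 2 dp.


eta = (4436.1/5395.3)*100 = 82.22 %

82.22 %


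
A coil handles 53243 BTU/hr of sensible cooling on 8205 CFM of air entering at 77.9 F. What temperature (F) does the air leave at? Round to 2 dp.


dT = 53243/(1.08*8205) = 6.0084
T_leave = 77.9 - 6.0084 = 71.89 F

71.89 F


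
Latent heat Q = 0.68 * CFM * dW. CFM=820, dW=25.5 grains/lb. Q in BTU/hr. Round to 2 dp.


Q = 0.68 * 820 * 25.5 = 14218.80 BTU/hr

14218.80 BTU/hr


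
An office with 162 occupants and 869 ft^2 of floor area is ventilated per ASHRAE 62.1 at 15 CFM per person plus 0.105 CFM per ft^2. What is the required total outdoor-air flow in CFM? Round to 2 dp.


Total = 162*15 + 869*0.105 = 2521.25 CFM

2521.25 CFM


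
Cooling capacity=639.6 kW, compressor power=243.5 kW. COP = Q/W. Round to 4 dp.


COP = 639.6 / 243.5 = 2.6267

2.6267


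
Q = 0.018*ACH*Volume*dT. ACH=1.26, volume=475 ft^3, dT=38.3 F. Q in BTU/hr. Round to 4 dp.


Q = 0.018 * 1.26 * 475 * 38.3 = 412.6059 BTU/hr

412.6059 BTU/hr


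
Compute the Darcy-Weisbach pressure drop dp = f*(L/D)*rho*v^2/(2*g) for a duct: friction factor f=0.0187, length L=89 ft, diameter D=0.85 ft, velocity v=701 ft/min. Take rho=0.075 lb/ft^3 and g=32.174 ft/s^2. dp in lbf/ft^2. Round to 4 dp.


v_fps = 701/60 = 11.6833 ft/s
dp = 0.0187*(89/0.85)*0.075*11.6833^2/(2*32.174) = 0.3115 lbf/ft^2

0.3115 lbf/ft^2


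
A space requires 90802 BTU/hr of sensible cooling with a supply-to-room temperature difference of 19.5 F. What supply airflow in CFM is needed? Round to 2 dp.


CFM = 90802 / (1.08 * 19.5) = 4311.59

4311.59 CFM


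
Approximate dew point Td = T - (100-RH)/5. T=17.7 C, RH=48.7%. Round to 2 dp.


Td = 17.7 - (100-48.7)/5 = 7.44 C

7.44 C


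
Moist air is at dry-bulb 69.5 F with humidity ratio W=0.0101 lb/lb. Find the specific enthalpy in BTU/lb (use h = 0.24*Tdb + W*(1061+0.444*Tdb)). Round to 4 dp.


h = 0.24*69.5 + 0.0101*(1061+0.444*69.5) = 27.7078 BTU/lb

27.7078 BTU/lb


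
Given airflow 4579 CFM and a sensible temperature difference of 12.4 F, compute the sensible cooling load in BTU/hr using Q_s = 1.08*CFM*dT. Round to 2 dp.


Q = 1.08 * 4579 * 12.4 = 61321.97 BTU/hr

61321.97 BTU/hr


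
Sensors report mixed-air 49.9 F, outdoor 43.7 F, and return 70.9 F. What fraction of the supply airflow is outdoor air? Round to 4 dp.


frac = (49.9 - 70.9) / (43.7 - 70.9) = 0.7721

0.7721


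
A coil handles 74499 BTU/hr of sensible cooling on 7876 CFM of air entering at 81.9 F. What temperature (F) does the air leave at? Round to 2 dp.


dT = 74499/(1.08*7876) = 8.7583
T_leave = 81.9 - 8.7583 = 73.14 F

73.14 F


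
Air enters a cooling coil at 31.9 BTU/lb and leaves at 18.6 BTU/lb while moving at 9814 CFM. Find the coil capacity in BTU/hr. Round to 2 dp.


Q = 4.5 * 9814 * (31.9 - 18.6) = 587367.90 BTU/hr

587367.90 BTU/hr


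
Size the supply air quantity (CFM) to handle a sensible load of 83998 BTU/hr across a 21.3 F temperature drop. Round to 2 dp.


CFM = 83998 / (1.08 * 21.3) = 3651.45

3651.45 CFM


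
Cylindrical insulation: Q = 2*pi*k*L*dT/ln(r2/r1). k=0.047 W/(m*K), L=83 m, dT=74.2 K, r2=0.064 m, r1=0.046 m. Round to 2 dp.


Q = 2*pi*0.047*83*74.2/ln(0.064/0.046) = 5507.16 W

5507.16 W


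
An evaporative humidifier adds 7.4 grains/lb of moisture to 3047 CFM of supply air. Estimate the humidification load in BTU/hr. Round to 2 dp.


Q = 0.68 * 3047 * 7.4 = 15332.50 BTU/hr

15332.50 BTU/hr


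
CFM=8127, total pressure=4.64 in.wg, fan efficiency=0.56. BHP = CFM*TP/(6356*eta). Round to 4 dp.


BHP = 8127 * 4.64 / (6356 * 0.56) = 10.5944 hp

10.5944 hp


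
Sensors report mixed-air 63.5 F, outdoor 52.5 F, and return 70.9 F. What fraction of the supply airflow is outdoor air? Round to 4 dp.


frac = (63.5 - 70.9) / (52.5 - 70.9) = 0.4022

0.4022


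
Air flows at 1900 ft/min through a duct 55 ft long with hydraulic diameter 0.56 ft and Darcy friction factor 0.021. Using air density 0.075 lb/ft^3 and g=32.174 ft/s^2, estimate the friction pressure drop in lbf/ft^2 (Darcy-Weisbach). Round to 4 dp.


v_fps = 1900/60 = 31.6667 ft/s
dp = 0.021*(55/0.56)*0.075*31.6667^2/(2*32.174) = 2.4106 lbf/ft^2

2.4106 lbf/ft^2


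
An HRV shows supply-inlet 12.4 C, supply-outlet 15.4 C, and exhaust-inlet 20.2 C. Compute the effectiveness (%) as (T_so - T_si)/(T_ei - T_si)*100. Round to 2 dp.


eff = (15.4-12.4)/(20.2-12.4)*100 = 38.46 %

38.46 %


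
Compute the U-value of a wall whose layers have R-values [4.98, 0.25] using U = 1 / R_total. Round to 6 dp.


R_total = 4.98 + 0.25 = 5.23
U = 1/5.23 = 0.191205

0.191205


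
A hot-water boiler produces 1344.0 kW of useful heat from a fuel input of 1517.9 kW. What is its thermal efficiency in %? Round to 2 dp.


eta = (1344.0/1517.9)*100 = 88.54 %

88.54 %


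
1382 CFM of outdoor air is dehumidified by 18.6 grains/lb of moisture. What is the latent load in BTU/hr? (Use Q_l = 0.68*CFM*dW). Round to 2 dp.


Q = 0.68 * 1382 * 18.6 = 17479.54 BTU/hr

17479.54 BTU/hr


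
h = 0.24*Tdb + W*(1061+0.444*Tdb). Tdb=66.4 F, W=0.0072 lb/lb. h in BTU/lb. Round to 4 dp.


h = 0.24*66.4 + 0.0072*(1061+0.444*66.4) = 23.7875 BTU/lb

23.7875 BTU/lb


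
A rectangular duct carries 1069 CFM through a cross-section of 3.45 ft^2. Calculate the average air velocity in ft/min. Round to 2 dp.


V = 1069 / 3.45 = 309.86 ft/min

309.86 ft/min


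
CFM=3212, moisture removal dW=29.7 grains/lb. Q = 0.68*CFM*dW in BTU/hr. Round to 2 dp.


Q = 0.68 * 3212 * 29.7 = 64869.55 BTU/hr

64869.55 BTU/hr


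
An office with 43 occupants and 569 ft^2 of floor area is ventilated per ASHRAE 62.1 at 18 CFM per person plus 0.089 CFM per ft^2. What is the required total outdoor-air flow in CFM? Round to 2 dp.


Total = 43*18 + 569*0.089 = 824.64 CFM

824.64 CFM


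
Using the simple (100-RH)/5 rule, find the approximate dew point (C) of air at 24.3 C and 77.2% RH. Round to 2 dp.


Td = 24.3 - (100-77.2)/5 = 19.74 C

19.74 C


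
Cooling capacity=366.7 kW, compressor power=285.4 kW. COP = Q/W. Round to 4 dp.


COP = 366.7 / 285.4 = 1.2849

1.2849


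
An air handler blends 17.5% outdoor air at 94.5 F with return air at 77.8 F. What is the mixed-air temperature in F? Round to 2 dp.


T_mix = 77.8 + (17.5/100)*(94.5-77.8) = 80.72 F

80.72 F


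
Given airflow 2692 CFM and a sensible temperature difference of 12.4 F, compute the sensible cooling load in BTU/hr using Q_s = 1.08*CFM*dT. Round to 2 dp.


Q = 1.08 * 2692 * 12.4 = 36051.26 BTU/hr

36051.26 BTU/hr


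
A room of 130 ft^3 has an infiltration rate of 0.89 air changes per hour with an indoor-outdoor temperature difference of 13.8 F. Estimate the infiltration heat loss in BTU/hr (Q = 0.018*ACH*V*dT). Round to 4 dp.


Q = 0.018 * 0.89 * 130 * 13.8 = 28.7399 BTU/hr

28.7399 BTU/hr


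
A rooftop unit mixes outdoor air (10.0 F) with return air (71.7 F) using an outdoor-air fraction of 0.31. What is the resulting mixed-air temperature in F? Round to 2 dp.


T_mix = 0.31*10.0 + 0.69*71.7 = 52.57 F

52.57 F


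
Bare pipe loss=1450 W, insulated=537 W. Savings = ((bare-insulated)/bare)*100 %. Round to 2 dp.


Savings = ((1450-537)/1450)*100 = 62.97 %

62.97 %


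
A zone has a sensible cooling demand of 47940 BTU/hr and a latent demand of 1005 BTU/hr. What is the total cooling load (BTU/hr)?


Qt = 47940 + 1005 = 48945 BTU/hr

48945 BTU/hr


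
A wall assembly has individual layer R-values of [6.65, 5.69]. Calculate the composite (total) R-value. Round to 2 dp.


R_total = 6.65 + 5.69 = 12.34

12.34


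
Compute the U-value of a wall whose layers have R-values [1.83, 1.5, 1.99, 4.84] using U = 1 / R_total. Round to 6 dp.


R_total = 1.83 + 1.5 + 1.99 + 4.84 = 10.16
U = 1/10.16 = 0.098425

0.098425


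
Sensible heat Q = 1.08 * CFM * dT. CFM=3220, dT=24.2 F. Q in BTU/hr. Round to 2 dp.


Q = 1.08 * 3220 * 24.2 = 84157.92 BTU/hr

84157.92 BTU/hr


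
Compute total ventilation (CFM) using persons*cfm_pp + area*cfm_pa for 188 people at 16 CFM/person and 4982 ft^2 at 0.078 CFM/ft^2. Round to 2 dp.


Total = 188*16 + 4982*0.078 = 3396.60 CFM

3396.60 CFM


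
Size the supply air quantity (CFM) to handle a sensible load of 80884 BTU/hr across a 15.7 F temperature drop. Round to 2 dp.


CFM = 80884 / (1.08 * 15.7) = 4770.23

4770.23 CFM


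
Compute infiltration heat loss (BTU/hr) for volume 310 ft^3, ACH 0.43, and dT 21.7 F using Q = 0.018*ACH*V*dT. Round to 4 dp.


Q = 0.018 * 0.43 * 310 * 21.7 = 52.0670 BTU/hr

52.0670 BTU/hr


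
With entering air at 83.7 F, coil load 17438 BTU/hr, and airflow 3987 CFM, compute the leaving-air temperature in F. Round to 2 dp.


dT = 17438/(1.08*3987) = 4.0497
T_leave = 83.7 - 4.0497 = 79.65 F

79.65 F


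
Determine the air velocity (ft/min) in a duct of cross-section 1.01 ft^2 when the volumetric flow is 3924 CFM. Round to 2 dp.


V = 3924 / 1.01 = 3885.15 ft/min

3885.15 ft/min


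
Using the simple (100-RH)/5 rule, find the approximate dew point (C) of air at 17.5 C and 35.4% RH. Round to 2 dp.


Td = 17.5 - (100-35.4)/5 = 4.58 C

4.58 C


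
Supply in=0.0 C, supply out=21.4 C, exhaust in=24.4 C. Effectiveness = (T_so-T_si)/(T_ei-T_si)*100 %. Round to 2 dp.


eff = (21.4-0.0)/(24.4-0.0)*100 = 87.70 %

87.70 %


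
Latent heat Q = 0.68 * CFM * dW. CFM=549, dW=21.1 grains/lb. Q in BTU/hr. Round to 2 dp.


Q = 0.68 * 549 * 21.1 = 7877.05 BTU/hr

7877.05 BTU/hr


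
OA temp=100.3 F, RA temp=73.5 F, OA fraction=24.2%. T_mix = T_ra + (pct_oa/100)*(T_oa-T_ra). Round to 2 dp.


T_mix = 73.5 + (24.2/100)*(100.3-73.5) = 79.99 F

79.99 F


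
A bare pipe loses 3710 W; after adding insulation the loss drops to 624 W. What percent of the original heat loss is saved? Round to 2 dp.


Savings = ((3710-624)/3710)*100 = 83.18 %

83.18 %


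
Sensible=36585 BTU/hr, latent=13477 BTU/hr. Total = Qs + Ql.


Qt = 36585 + 13477 = 50062 BTU/hr

50062 BTU/hr


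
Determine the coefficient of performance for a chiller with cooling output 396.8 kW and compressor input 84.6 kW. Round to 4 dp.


COP = 396.8 / 84.6 = 4.6903

4.6903


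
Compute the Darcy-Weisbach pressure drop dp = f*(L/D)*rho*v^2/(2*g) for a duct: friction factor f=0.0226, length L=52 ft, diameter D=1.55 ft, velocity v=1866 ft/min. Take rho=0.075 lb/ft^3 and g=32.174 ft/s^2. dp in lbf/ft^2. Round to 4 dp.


v_fps = 1866/60 = 31.1 ft/s
dp = 0.0226*(52/1.55)*0.075*31.1^2/(2*32.174) = 0.8547 lbf/ft^2

0.8547 lbf/ft^2


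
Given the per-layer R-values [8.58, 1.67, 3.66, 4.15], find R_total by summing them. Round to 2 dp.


R_total = 8.58 + 1.67 + 3.66 + 4.15 = 18.06

18.06


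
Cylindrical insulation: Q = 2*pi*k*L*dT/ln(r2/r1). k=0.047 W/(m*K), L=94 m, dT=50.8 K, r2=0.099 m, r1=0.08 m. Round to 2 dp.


Q = 2*pi*0.047*94*50.8/ln(0.099/0.08) = 6617.59 W

6617.59 W


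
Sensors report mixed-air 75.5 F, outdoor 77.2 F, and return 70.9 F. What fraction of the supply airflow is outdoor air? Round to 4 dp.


frac = (75.5 - 70.9) / (77.2 - 70.9) = 0.7302

0.7302


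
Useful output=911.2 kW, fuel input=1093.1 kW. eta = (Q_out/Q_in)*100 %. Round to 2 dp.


eta = (911.2/1093.1)*100 = 83.36 %

83.36 %


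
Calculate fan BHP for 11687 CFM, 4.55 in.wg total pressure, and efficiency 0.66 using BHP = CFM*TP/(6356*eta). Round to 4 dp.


BHP = 11687 * 4.55 / (6356 * 0.66) = 12.6761 hp

12.6761 hp


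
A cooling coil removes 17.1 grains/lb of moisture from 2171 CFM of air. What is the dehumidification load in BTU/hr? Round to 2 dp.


Q = 0.68 * 2171 * 17.1 = 25244.39 BTU/hr

25244.39 BTU/hr


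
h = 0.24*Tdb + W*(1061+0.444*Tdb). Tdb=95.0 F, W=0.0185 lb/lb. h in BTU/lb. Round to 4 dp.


h = 0.24*95.0 + 0.0185*(1061+0.444*95.0) = 43.2088 BTU/lb

43.2088 BTU/lb


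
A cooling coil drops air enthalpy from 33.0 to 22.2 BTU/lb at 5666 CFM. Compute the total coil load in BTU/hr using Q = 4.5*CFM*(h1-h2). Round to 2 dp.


Q = 4.5 * 5666 * (33.0 - 22.2) = 275367.60 BTU/hr

275367.60 BTU/hr


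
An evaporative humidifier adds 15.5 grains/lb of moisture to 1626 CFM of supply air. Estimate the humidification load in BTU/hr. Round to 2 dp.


Q = 0.68 * 1626 * 15.5 = 17138.04 BTU/hr

17138.04 BTU/hr


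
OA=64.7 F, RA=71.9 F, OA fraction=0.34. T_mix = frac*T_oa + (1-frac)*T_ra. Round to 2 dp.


T_mix = 0.34*64.7 + 0.66*71.9 = 69.45 F

69.45 F


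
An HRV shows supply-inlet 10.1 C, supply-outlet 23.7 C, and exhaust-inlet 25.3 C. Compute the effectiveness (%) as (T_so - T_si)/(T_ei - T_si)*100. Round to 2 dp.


eff = (23.7-10.1)/(25.3-10.1)*100 = 89.47 %

89.47 %


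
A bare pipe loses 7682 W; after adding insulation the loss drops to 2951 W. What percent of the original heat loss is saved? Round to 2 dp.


Savings = ((7682-2951)/7682)*100 = 61.59 %

61.59 %


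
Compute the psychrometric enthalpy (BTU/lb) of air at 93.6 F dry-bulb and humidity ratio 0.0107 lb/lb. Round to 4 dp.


h = 0.24*93.6 + 0.0107*(1061+0.444*93.6) = 34.2614 BTU/lb

34.2614 BTU/lb


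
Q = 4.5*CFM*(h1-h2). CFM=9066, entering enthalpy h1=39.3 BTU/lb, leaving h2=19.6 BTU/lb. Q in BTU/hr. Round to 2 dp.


Q = 4.5 * 9066 * (39.3 - 19.6) = 803700.90 BTU/hr

803700.90 BTU/hr


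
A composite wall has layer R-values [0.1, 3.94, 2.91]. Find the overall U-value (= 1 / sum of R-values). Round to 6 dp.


R_total = 0.1 + 3.94 + 2.91 = 6.95
U = 1/6.95 = 0.143885

0.143885


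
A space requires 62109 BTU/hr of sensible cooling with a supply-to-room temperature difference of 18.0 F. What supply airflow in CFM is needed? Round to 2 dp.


CFM = 62109 / (1.08 * 18.0) = 3194.91

3194.91 CFM


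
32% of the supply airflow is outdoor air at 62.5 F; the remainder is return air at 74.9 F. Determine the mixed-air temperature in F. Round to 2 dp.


T_mix = 0.32*62.5 + 0.68*74.9 = 70.93 F

70.93 F


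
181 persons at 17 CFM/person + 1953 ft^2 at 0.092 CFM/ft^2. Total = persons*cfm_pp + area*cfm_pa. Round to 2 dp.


Total = 181*17 + 1953*0.092 = 3256.68 CFM

3256.68 CFM


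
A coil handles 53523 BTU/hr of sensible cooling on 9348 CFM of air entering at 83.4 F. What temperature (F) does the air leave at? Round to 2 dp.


dT = 53523/(1.08*9348) = 5.3015
T_leave = 83.4 - 5.3015 = 78.10 F

78.10 F


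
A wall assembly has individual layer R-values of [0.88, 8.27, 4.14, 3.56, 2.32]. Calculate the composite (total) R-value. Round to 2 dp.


R_total = 0.88 + 8.27 + 4.14 + 3.56 + 2.32 = 19.17

19.17


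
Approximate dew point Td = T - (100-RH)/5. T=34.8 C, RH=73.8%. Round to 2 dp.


Td = 34.8 - (100-73.8)/5 = 29.56 C

29.56 C


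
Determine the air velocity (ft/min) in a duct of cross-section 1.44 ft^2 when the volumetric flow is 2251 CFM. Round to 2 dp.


V = 2251 / 1.44 = 1563.19 ft/min

1563.19 ft/min


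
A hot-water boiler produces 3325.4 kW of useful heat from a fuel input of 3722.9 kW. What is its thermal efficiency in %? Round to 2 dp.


eta = (3325.4/3722.9)*100 = 89.32 %

89.32 %


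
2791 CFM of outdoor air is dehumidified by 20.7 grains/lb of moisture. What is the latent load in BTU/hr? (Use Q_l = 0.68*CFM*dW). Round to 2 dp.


Q = 0.68 * 2791 * 20.7 = 39286.12 BTU/hr

39286.12 BTU/hr


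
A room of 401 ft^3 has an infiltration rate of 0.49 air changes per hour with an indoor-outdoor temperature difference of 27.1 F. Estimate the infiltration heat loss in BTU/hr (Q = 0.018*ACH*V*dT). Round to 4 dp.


Q = 0.018 * 0.49 * 401 * 27.1 = 95.8478 BTU/hr

95.8478 BTU/hr


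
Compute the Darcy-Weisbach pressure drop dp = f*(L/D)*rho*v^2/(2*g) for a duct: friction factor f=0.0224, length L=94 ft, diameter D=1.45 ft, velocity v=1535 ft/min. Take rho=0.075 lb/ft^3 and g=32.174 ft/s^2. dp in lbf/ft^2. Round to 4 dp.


v_fps = 1535/60 = 25.5833 ft/s
dp = 0.0224*(94/1.45)*0.075*25.5833^2/(2*32.174) = 1.1078 lbf/ft^2

1.1078 lbf/ft^2


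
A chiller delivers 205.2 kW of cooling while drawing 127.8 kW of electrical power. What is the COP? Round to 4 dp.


COP = 205.2 / 127.8 = 1.6056

1.6056


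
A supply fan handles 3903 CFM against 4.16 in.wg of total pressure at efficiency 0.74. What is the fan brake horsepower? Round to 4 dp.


BHP = 3903 * 4.16 / (6356 * 0.74) = 3.4520 hp

3.4520 hp


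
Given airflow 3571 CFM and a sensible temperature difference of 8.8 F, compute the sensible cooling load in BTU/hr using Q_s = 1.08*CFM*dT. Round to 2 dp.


Q = 1.08 * 3571 * 8.8 = 33938.78 BTU/hr

33938.78 BTU/hr


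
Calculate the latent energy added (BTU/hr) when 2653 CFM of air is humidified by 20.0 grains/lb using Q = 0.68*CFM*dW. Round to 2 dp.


Q = 0.68 * 2653 * 20.0 = 36080.80 BTU/hr

36080.80 BTU/hr
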